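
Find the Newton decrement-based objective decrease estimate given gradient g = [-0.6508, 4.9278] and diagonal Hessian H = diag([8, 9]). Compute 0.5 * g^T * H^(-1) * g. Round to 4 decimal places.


Step 1: H is diagonal, so H^(-1) * g = [-0.0814, 0.5475].
Step 2: g^T H^(-1) g = sum_i g_i^2 / H_ii
  = (-0.6508)^2/8 + (4.9278)^2/9
  = 0.0529 + 2.6981 = 2.7511
Step 3: Objective decrease = 0.5 * g^T H^(-1) g = 1.3755


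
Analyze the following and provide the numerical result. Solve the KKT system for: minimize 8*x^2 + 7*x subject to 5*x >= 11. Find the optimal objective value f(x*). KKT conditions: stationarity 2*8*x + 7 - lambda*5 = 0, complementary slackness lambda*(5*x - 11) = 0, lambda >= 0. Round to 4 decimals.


Step 1: Try lambda = 0 (constraint inactive).
x_unc = -7/(2*8) = -0.4375
Check: 5*-0.4375 = -2.1875 < 11 -- violated!
Step 2: Constraint must be active: 5*x = 11
x* = 11/5 = 2.2
lambda = (2*8*2.2 + 7)/5 = 8.44
Step 3: Compute optimal value.
f(x*) = 8*2.2^2 + 7*2.2 = 54.12


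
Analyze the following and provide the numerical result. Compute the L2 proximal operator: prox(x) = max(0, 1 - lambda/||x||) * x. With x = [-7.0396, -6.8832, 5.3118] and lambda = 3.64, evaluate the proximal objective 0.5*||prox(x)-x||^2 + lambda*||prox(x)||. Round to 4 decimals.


Step 1: Compute ||x||.
||x|| = 11.187
Step 2: Compute scaling factor.
scale = max(0, 1 - 3.64/11.187) = 0.6746
Step 3: prox(x) = [-4.7491, -4.6436, 3.5835]
||prox(x)|| = 7.547
Step 4: Proximal objective.
0.5*||prox-x||^2 = 6.6248
lambda*||prox|| = 27.4711
Total = 34.096


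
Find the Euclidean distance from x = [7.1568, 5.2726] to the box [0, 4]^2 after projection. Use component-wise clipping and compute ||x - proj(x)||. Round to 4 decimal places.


Project each component onto [0, 4].
clip(7.1568) = 4.0, clip(5.2726) = 4.0
Projection = [4.0, 4.0]
Squared diffs: [9.9654, 1.6195]
Distance = sqrt(11.5849) = 3.4037


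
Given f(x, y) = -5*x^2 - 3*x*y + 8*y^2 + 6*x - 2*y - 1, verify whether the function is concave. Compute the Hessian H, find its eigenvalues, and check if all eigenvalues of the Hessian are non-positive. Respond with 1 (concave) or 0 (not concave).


The Hessian of f(x,y) = -5*x^2 - 3*x*y + 8*y^2 + 6*x - 2*y - 1 is:
H = [[-10, -3], [-3, 16]]
Trace = -10 + 16 = 6
Determinant = -10*16 - (-3)^2 = -169
Discriminant = (6)^2 - 4*-169 = 712.0
Eigenvalues: lambda_1 = -10.3417, lambda_2 = 16.3417
The function is not concave.

0


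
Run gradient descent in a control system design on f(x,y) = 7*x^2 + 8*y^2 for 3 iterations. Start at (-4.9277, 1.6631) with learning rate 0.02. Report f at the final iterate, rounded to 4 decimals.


Gradient descent on f(x,y) = 7*x^2 + 8*y^2.
Starting point: (-4.9277, 1.6631), alpha = 0.02
Step 1: grad_x = 2*7*-4.9277 = -68.9878, grad_y = 2*8*1.6631 = 26.6096
  x_1 = -4.9277 - 0.02*-68.9878 = -3.5479
  y_1 = 1.6631 - 0.02*26.6096 = 1.1309
Step 2: grad_x = 2*7*-3.5479 = -49.6712, grad_y = 2*8*1.1309 = 18.0945
  x_2 = -3.5479 - 0.02*-49.6712 = -2.5545
  y_2 = 1.1309 - 0.02*18.0945 = 0.769
Step 3: grad_x = 2*7*-2.5545 = -35.7633, grad_y = 2*8*0.769 = 12.3043
  x_3 = -2.5545 - 0.02*-35.7633 = -1.8393
  y_3 = 0.769 - 0.02*12.3043 = 0.5229
f(-1.8393, 0.5229) = 7*(-1.8393)^2 + 8*0.5229^2 = 25.8677


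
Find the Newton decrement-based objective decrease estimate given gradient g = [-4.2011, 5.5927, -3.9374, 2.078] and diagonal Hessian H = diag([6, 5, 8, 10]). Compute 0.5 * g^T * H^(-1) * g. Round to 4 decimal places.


Step 1: H is diagonal, so H^(-1) * g = [-0.7002, 1.1185, -0.4922, 0.2078].
Step 2: g^T H^(-1) g = sum_i g_i^2 / H_ii
  = (-4.2011)^2/6 + (5.5927)^2/5 + (-3.9374)^2/8 + (2.078)^2/10
  = 2.9415 + 6.2557 + 1.9379 + 0.4318 = 11.5669
Step 3: Objective decrease = 0.5 * g^T H^(-1) g = 5.7834


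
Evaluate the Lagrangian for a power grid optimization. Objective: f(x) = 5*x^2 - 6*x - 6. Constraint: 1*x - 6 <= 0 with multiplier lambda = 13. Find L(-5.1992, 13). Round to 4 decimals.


Step 1: Evaluate f(x).
f(-5.1992) = 5*(-5.1992)^2 - 6*(-5.1992) - 6 = 160.3536
Step 2: Evaluate g(x).
g(-5.1992) = 1*-5.1992 - 6 = -11.1992
Step 3: Compute Lagrangian.
L = 160.3536 + 13*-11.1992 = 14.764


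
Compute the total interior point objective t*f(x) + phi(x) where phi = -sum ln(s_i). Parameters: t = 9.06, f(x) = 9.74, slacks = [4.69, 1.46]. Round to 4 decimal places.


Step 1: Compute log-barrier.
ln values: [1.5454, 0.3784]
phi = -(1.5454 + 0.3784) = -1.9239
Step 2: Compute augmented objective.
t*f(x) = 9.06*9.74 = 88.2444
Total = 88.2444 - 1.9239 = 86.3205


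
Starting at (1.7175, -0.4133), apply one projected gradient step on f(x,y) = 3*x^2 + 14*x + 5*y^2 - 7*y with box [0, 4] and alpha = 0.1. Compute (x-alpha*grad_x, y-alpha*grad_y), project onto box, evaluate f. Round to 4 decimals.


Step 1: Compute gradient at (1.7175, -0.4133).
grad_x = 2*3*1.7175 + 14 = 24.305
grad_y = 2*5*-0.4133 - 7 = -11.133
Step 2: Gradient step.
x_raw = 1.7175 - 0.1*24.305 = -0.713
y_raw = -0.4133 - 0.1*-11.133 = 0.7
Step 3: Project onto [0, 4].
x_proj = clip(-0.713) = 0.0
y_proj = clip(0.7) = 0.7
Step 4: Evaluate f.
f(0.0, 0.7) = -2.45


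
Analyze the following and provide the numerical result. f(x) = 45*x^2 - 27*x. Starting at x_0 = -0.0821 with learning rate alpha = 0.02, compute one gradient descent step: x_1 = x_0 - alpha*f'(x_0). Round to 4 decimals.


We compute the gradient at x_0 and apply the update.
f'(x) = 90*x - 27
f'(-0.0821) = 90*-0.0821 - 27 = -34.389
x_1 = -0.0821 - 0.02*-34.389 = 0.6057


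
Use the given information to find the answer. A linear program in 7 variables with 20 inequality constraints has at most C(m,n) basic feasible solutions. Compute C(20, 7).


Each vertex corresponds to some choice of n active constraints out of m, so the number of vertices is at most C(m, n) = m! / (n!(m-n)!).
m = 20, n = 7
Numerator: 20 * 19 * 18 * 17 * 16 * 15 * 14
Denominator: 7! = 5040
C(20, 7) = 77520


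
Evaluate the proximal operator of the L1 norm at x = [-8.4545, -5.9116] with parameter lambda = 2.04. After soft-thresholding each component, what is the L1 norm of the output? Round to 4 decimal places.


Soft-thresholding with lambda = 2.04:
prox(-8.4545) = sign(-8.4545)*max(|-8.4545| - 2.04, 0) = -6.4145
prox(-5.9116) = sign(-5.9116)*max(|-5.9116| - 2.04, 0) = -3.8716
prox(x) = [-6.4145, -3.8716]
||prox(x)||_1 = 6.4145 + 3.8716 = 10.2861


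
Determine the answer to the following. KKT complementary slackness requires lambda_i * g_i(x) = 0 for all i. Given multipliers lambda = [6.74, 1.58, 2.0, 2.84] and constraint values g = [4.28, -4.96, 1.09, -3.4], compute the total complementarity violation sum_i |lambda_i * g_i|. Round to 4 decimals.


KKT complementary slackness check:
lambda_1 * g_1 = 6.74 * 4.28 = 28.8472
lambda_2 * g_2 = 1.58 * -4.96 = -7.8368
lambda_3 * g_3 = 2.0 * 1.09 = 2.18
lambda_4 * g_4 = 2.84 * -3.4 = -9.656
Total violation = 28.8472 + 7.8368 + 2.18 + 9.656 = 48.52


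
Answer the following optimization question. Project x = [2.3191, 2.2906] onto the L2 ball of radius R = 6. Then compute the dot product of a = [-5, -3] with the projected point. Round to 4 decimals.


Step 1: Compute ||x|| (intermediates to 6 decimals).
||x|| = sqrt(2.3191^2 + 2.2906^2) = 3.259612
Step 2: Project.
Since ||x|| <= R, proj = x (no scaling needed).
proj(x) = [2.3191, 2.2906]
Step 3: Dot product.
a^T * proj(x) = -5*2.3191 - 3*2.2906 = -18.4673


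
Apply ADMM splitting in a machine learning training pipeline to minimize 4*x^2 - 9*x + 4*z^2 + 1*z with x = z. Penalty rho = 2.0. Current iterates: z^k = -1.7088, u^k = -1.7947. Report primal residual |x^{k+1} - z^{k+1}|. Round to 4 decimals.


ADMM iteration with rho = 2.0, z^k = -1.7088, u^k = -1.7947
Step 1: x-update.
Minimize 4*x^2 - 9*x + (2.0/2)*(x + 1.7088 - 1.7947)^2
FOC: (2*4 + 2.0)*x = 9 + 2.0*(-1.7088 + 1.7947)
x^{k+1} = 0.9172
Step 2: z-update.
Minimize 4*z^2 + 1*z + (2.0/2)*(0.9172 - z - 1.7947)^2
FOC: (2*4 + 2.0)*z = -1 + 2.0*(0.9172 - 1.7947)
z^{k+1} = -0.2755
Step 3: u-update.
u^{k+1} = -1.7947 + 0.9172 + 0.2755 = -0.602
Step 4: Primal residual = |0.9172 + 0.2755| = 1.1927


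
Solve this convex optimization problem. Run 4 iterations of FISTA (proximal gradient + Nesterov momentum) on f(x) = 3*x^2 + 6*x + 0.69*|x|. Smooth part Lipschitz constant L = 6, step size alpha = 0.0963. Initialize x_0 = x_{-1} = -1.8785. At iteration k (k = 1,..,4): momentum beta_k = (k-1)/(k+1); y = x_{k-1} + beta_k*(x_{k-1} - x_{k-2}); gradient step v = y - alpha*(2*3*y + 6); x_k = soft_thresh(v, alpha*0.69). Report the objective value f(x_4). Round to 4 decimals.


FISTA on f(x) = 3*x^2 + 6*x + 0.69*|x|
L = 6, alpha = 0.0963
Iteration 1: beta = 0.0, y = -1.8785 + 0.0*(-1.8785 + 1.8785) = -1.8785
  grad(y) = -5.271, v = y - alpha*grad = -1.3709
  prox(v) = soft_thresh(-1.3709, 0.0664) = -1.3045
Iteration 2: beta = 0.3333, y = -1.3045 + 0.3333*(-1.3045 + 1.8785) = -1.1131
  grad(y) = -0.6786, v = y - alpha*grad = -1.0478
  prox(v) = soft_thresh(-1.0478, 0.0664) = -0.9813
Iteration 3: beta = 0.5, y = -0.9813 + 0.5*(-0.9813 + 1.3045) = -0.8197
  grad(y) = 1.0816, v = y - alpha*grad = -0.9239
  prox(v) = soft_thresh(-0.9239, 0.0664) = -0.8574
Iteration 4: beta = 0.6, y = -0.8574 + 0.6*(-0.8574 + 0.9813) = -0.7831
  grad(y) = 1.3012, v = y - alpha*grad = -0.9084
  prox(v) = soft_thresh(-0.9084, 0.0664) = -0.842
f(x_4) = 3*(-0.842)^2 + 6*(-0.842) + 0.69*|-0.842| = -2.3441


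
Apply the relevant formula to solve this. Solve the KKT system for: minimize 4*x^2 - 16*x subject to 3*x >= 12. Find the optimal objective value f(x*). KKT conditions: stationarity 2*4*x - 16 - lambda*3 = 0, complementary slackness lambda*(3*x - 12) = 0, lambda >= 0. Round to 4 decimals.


Step 1: Try lambda = 0 (constraint inactive).
x_unc = 16/(2*4) = 2.0
Check: 3*2.0 = 6.0 < 12 -- violated!
Step 2: Constraint must be active: 3*x = 12
x* = 12/3 = 4.0
lambda = (2*4*4.0 - 16)/3 = 5.3333
Step 3: Compute optimal value.
f(x*) = 4*4.0^2 - 16*4.0 = 0.0


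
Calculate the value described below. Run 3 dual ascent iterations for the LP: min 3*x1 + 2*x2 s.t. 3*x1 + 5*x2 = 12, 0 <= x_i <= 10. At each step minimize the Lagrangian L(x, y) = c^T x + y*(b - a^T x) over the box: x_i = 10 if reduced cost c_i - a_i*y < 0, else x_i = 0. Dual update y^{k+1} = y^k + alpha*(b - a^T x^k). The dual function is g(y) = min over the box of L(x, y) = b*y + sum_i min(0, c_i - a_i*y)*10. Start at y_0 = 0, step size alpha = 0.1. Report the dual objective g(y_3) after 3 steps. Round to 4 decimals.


Dual ascent for LP: min 3*x1 + 2*x2, 3*x1 + 5*x2 = 12, 0 <= x_i <= 10
Step 1: y^k = 0.0, reduced costs: (3.0, 2.0)
  x^k = (0.0, 0.0), subgradient = b - a^T x = 12.0
  y^{k+1} = 0.0 + 0.1*12.0 = 1.2
Step 2: y^k = 1.2, reduced costs: (-0.6, -4.0)
  x^k = (10.0, 10.0), subgradient = b - a^T x = -68.0
  y^{k+1} = 1.2 + 0.1*-68.0 = -5.6
Step 3: y^k = -5.6, reduced costs: (19.8, 30.0)
  x^k = (0.0, 0.0), subgradient = b - a^T x = 12.0
  y^{k+1} = -5.6 + 0.1*12.0 = -4.4
Dual objective at y_3 = -4.4: reduced costs (16.2, 24.0), box minimizer x = (0.0, 0.0)
g(y_3) = b*y + (c1 - a1*y)*x1 + (c2 - a2*y)*x2 = 12*(-4.4) + 16.2*0.0 + 24.0*0.0 = -52.8 + 0.0 + 0.0 = -52.8


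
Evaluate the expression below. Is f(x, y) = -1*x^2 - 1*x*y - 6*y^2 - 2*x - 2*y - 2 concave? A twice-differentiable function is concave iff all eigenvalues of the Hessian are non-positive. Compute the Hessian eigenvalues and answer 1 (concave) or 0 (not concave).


The Hessian of f(x,y) = -1*x^2 - 1*x*y - 6*y^2 - 2*x - 2*y - 2 is:
H = [[-2, -1], [-1, -12]]
Trace = -2 - 12 = -14
Determinant = -2*-12 - (-1)^2 = 23
Discriminant = (-14)^2 - 4*23 = 104.0
Eigenvalues: lambda_1 = -12.099, lambda_2 = -1.901
The function is concave.

1


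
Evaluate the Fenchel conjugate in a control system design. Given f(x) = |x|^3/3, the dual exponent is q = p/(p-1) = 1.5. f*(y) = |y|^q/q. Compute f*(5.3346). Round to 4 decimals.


The conjugate exponent q satisfies 1/p + 1/q = 1.
p = 3, so q = 3/(3 - 1) = 1.5
|y|^q = 5.3346^1.5 = 12.3212
f*(5.3346) = 12.3212 / 1.5 = 8.2141


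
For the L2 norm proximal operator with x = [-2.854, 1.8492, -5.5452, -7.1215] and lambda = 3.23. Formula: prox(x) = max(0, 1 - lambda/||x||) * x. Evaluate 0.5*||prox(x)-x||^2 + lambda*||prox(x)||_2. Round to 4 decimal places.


Step 1: Compute ||x||.
||x|| = 9.6452
Step 2: Compute scaling factor.
scale = max(0, 1 - 3.23/9.6452) = 0.6651
Step 3: prox(x) = [-1.8982, 1.2299, -3.6882, -4.7366]
||prox(x)|| = 6.4152
Step 4: Proximal objective.
0.5*||prox-x||^2 = 5.2165
lambda*||prox|| = 20.7211
Total = 25.9375


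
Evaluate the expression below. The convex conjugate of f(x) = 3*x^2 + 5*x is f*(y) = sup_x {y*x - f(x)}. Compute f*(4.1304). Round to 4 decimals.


f*(y) = sup_x {y*x - a*x^2 - b*x} = sup_x {(y-b)*x - a*x^2}
FOC: (y - b) - 2a*x = 0 => x* = (y - b)/(2a)
x* = (4.1304 - 5)/(2*3) = -0.1449
f*(4.1304) = (y-b)^2/(4a) = (4.1304 - 5)^2/(4*3)
= 0.7562/12 = 0.063


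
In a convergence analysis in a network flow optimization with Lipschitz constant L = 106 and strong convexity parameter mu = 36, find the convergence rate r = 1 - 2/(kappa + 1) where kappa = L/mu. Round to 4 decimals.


Step 1: Compute the condition number.
kappa = L/mu = 106/36 = 2.9444
Step 2: Compute the convergence rate.
r = 1 - 2/(kappa + 1) = 1 - 2*mu/(L + mu) = (L - mu)/(L + mu) = 70/142 = 0.493


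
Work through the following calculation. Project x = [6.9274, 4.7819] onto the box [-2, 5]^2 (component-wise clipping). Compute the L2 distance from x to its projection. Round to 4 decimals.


Project each component onto [-2, 5].
clip(6.9274) = 5.0, clip(4.7819) = 4.7819
Projection = [5.0, 4.7819]
Squared diffs: [3.7149, 0.0]
Distance = sqrt(3.7149) = 1.9274


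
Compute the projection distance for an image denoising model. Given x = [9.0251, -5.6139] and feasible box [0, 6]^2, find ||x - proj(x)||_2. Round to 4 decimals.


Project each component onto [0, 6].
clip(9.0251) = 6.0, clip(-5.6139) = 0.0
Projection = [6.0, 0.0]
Squared diffs: [9.1512, 31.5159]
Distance = sqrt(40.6671) = 6.3771


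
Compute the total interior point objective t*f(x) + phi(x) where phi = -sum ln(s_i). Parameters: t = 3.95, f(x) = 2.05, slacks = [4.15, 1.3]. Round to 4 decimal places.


Step 1: Compute log-barrier.
ln values: [1.4231, 0.2624]
phi = -(1.4231 + 0.2624) = -1.6855
Step 2: Compute augmented objective.
t*f(x) = 3.95*2.05 = 8.0975
Total = 8.0975 - 1.6855 = 6.412


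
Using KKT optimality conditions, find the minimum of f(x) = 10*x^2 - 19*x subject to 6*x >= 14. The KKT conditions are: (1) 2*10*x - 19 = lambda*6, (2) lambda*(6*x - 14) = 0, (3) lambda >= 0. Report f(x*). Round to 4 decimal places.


Step 1: Try lambda = 0 (constraint inactive).
x_unc = 19/(2*10) = 0.95
Check: 6*0.95 = 5.7 < 14 -- violated!
Step 2: Constraint must be active: 6*x = 14
x* = 14/6 = 7/3 = 2.3333 (rounded; the exact value 7/3 is used below)
lambda = (2*10*(7/3) - 19)/6 = 4.6111
Step 3: Compute optimal value.
f(x*) = 10*(7/3)^2 - 19*(7/3) = 10.1111


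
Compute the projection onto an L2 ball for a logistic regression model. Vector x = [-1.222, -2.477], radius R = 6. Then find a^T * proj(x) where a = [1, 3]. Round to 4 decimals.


Step 1: Compute ||x|| (intermediates to 6 decimals).
||x|| = sqrt((-1.222)^2 + (-2.477)^2) = 2.762031
Step 2: Project.
Since ||x|| <= R, proj = x (no scaling needed).
proj(x) = [-1.222, -2.477]
Step 3: Dot product.
a^T * proj(x) = 1*(-1.222) + 3*(-2.477) = -8.653


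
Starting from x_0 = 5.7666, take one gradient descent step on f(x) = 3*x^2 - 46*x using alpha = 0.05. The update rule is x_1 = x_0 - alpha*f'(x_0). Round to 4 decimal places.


We compute the gradient at x_0 and apply the update.
f'(x) = 6*x - 46
f'(5.7666) = 6*5.7666 - 46 = -11.4004
x_1 = 5.7666 - 0.05*-11.4004 = 6.3366


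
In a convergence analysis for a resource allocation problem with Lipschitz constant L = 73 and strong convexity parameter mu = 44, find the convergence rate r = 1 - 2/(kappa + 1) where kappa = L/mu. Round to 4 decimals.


Step 1: Compute the condition number.
kappa = L/mu = 73/44 = 1.6591
Step 2: Compute the convergence rate.
r = 1 - 2/(kappa + 1) = 1 - 2*mu/(L + mu) = (L - mu)/(L + mu) = 29/117 = 0.2479


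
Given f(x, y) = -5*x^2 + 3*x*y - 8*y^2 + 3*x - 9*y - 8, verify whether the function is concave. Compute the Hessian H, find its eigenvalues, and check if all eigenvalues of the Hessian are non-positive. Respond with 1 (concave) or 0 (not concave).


The Hessian of f(x,y) = -5*x^2 + 3*x*y - 8*y^2 + 3*x - 9*y - 8 is:
H = [[-10, 3], [3, -16]]
Trace = -10 - 16 = -26
Determinant = -10*-16 - (3)^2 = 151
Discriminant = (-26)^2 - 4*151 = 72.0
Eigenvalues: lambda_1 = -17.2426, lambda_2 = -8.7574
The function is concave.

1


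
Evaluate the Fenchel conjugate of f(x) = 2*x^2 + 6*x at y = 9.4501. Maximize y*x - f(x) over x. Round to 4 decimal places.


f*(y) = sup_x {y*x - a*x^2 - b*x} = sup_x {(y-b)*x - a*x^2}
FOC: (y - b) - 2a*x = 0 => x* = (y - b)/(2a)
x* = (9.4501 - 6)/(2*2) = 0.8625
f*(9.4501) = (y-b)^2/(4a) = (9.4501 - 6)^2/(4*2)
= 11.9032/8 = 1.4879


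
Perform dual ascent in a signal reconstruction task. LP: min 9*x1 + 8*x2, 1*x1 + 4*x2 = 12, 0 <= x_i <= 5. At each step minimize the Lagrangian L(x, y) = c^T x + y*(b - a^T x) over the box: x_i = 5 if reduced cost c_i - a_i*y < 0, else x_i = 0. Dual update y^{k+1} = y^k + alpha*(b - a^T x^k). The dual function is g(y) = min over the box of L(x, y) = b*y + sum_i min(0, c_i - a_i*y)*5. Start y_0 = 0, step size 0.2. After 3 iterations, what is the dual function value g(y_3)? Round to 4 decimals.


Dual ascent for LP: min 9*x1 + 8*x2, 1*x1 + 4*x2 = 12, 0 <= x_i <= 5
Step 1: y^k = 0.0, reduced costs: (9.0, 8.0)
  x^k = (0.0, 0.0), subgradient = b - a^T x = 12.0
  y^{k+1} = 0.0 + 0.2*12.0 = 2.4
Step 2: y^k = 2.4, reduced costs: (6.6, -1.6)
  x^k = (0.0, 5.0), subgradient = b - a^T x = -8.0
  y^{k+1} = 2.4 + 0.2*-8.0 = 0.8
Step 3: y^k = 0.8, reduced costs: (8.2, 4.8)
  x^k = (0.0, 0.0), subgradient = b - a^T x = 12.0
  y^{k+1} = 0.8 + 0.2*12.0 = 3.2
Dual objective at y_3 = 3.2: reduced costs (5.8, -4.8), box minimizer x = (0.0, 5.0)
g(y_3) = b*y + (c1 - a1*y)*x1 + (c2 - a2*y)*x2 = 12*3.2 + 5.8*0.0 + (-4.8)*5.0 = 38.4 + 0.0 - 24.0 = 14.4


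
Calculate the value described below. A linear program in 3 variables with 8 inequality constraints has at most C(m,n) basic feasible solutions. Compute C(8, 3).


Each vertex corresponds to some choice of n active constraints out of m, so the number of vertices is at most C(m, n) = m! / (n!(m-n)!).
m = 8, n = 3
Numerator: 8 * 7 * 6
Denominator: 3! = 6
C(8, 3) = 56


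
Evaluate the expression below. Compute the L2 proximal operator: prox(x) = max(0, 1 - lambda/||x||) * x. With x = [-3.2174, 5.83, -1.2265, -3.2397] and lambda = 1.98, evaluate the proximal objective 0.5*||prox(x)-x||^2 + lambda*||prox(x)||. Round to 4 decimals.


Step 1: Compute ||x||.
||x|| = 7.506
Step 2: Compute scaling factor.
scale = max(0, 1 - 1.98/7.506) = 0.7362
Step 3: prox(x) = [-2.3687, 4.2921, -0.903, -2.3851]
||prox(x)|| = 5.526
Step 4: Proximal objective.
0.5*||prox-x||^2 = 1.9602
lambda*||prox|| = 10.9415
Total = 12.9017


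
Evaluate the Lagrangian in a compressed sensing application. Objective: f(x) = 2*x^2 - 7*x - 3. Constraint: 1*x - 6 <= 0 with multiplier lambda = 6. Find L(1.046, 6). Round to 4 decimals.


Step 1: Evaluate f(x).
f(1.046) = 2*1.046^2 - 7*1.046 - 3 = -8.1338
Step 2: Evaluate g(x).
g(1.046) = 1*1.046 - 6 = -4.954
Step 3: Compute Lagrangian.
L = -8.1338 + 6*-4.954 = -37.8578


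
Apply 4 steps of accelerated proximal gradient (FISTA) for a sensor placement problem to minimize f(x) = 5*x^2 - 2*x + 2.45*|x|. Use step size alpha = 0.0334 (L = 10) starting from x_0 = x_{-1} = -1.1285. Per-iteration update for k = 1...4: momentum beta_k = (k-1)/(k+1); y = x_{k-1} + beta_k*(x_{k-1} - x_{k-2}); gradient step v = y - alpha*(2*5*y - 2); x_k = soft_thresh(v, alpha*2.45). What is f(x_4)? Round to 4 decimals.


FISTA on f(x) = 5*x^2 - 2*x + 2.45*|x|
L = 10, alpha = 0.0334
Iteration 1: beta = 0.0, y = -1.1285 + 0.0*(-1.1285 + 1.1285) = -1.1285
  grad(y) = -13.285, v = y - alpha*grad = -0.6848
  prox(v) = soft_thresh(-0.6848, 0.0818) = -0.603
Iteration 2: beta = 0.3333, y = -0.603 + 0.3333*(-0.603 + 1.1285) = -0.4278
  grad(y) = -6.2777, v = y - alpha*grad = -0.2181
  prox(v) = soft_thresh(-0.2181, 0.0818) = -0.1363
Iteration 3: beta = 0.5, y = -0.1363 + 0.5*(-0.1363 + 0.603) = 0.0971
  grad(y) = -1.0292, v = y - alpha*grad = 0.1315
  prox(v) = soft_thresh(0.1315, 0.0818) = 0.0496
Iteration 4: beta = 0.6, y = 0.0496 + 0.6*(0.0496 + 0.1363) = 0.1612
  grad(y) = -0.3884, v = y - alpha*grad = 0.1741
  prox(v) = soft_thresh(0.1741, 0.0818) = 0.0923
f(x_4) = 5*0.0923^2 - 2*0.0923 + 2.45*|0.0923| = 0.0841


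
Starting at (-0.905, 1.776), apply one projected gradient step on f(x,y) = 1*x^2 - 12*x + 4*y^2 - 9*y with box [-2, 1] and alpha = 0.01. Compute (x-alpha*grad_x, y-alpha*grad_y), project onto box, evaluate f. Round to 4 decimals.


Step 1: Compute gradient at (-0.905, 1.776).
grad_x = 2*1*-0.905 - 12 = -13.81
grad_y = 2*4*1.776 - 9 = 5.208
Step 2: Gradient step.
x_raw = -0.905 - 0.01*-13.81 = -0.7669
y_raw = 1.776 - 0.01*5.208 = 1.7239
Step 3: Project onto [-2, 1].
x_proj = clip(-0.7669) = -0.7669
y_proj = clip(1.7239) = 1.0
Step 4: Evaluate f.
f(-0.7669, 1.0) = 4.7909


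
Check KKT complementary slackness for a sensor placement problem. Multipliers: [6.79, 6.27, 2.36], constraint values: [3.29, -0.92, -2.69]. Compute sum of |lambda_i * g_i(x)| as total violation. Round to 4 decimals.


KKT complementary slackness check:
lambda_1 * g_1 = 6.79 * 3.29 = 22.3391
lambda_2 * g_2 = 6.27 * -0.92 = -5.7684
lambda_3 * g_3 = 2.36 * -2.69 = -6.3484
Total violation = 22.3391 + 5.7684 + 6.3484 = 34.4559


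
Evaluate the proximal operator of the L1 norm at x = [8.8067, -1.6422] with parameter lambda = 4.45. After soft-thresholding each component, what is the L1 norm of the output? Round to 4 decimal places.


Soft-thresholding with lambda = 4.45:
prox(8.8067) = sign(8.8067)*max(|8.8067| - 4.45, 0) = 4.3567
prox(-1.6422) = sign(-1.6422)*max(|-1.6422| - 4.45, 0) = 0.0
prox(x) = [4.3567, 0.0]
||prox(x)||_1 = 4.3567 + 0.0 = 4.3567


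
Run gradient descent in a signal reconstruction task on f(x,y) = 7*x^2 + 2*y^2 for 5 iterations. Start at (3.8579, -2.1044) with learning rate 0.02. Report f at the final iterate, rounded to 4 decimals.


Gradient descent on f(x,y) = 7*x^2 + 2*y^2.
Starting point: (3.8579, -2.1044), alpha = 0.02
Step 1: grad_x = 2*7*3.8579 = 54.0106, grad_y = 2*2*-2.1044 = -8.4176
  x_1 = 3.8579 - 0.02*54.0106 = 2.7777
  y_1 = -2.1044 - 0.02*-8.4176 = -1.936
Step 2: grad_x = 2*7*2.7777 = 38.8876, grad_y = 2*2*-1.936 = -7.7442
  x_2 = 2.7777 - 0.02*38.8876 = 1.9999
  y_2 = -1.936 - 0.02*-7.7442 = -1.7812
Step 3: grad_x = 2*7*1.9999 = 27.9991, grad_y = 2*2*-1.7812 = -7.1247
  x_3 = 1.9999 - 0.02*27.9991 = 1.44
  y_3 = -1.7812 - 0.02*-7.1247 = -1.6387
Step 4: grad_x = 2*7*1.44 = 20.1593, grad_y = 2*2*-1.6387 = -6.5547
  x_4 = 1.44 - 0.02*20.1593 = 1.0368
  y_4 = -1.6387 - 0.02*-6.5547 = -1.5076
Step 5: grad_x = 2*7*1.0368 = 14.5147, grad_y = 2*2*-1.5076 = -6.0303
  x_5 = 1.0368 - 0.02*14.5147 = 0.7465
  y_5 = -1.5076 - 0.02*-6.0303 = -1.387
f(0.7465, -1.387) = 7*0.7465^2 + 2*(-1.387)^2 = 7.7479


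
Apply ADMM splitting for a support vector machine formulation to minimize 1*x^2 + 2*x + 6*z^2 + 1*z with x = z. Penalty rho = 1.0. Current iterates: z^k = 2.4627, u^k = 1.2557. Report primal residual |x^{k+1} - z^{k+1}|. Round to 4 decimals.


ADMM iteration with rho = 1.0, z^k = 2.4627, u^k = 1.2557
Step 1: x-update.
Minimize 1*x^2 + 2*x + (1.0/2)*(x - 2.4627 + 1.2557)^2
FOC: (2*1 + 1.0)*x = -2 + 1.0*(2.4627 - 1.2557)
x^{k+1} = -0.2643
Step 2: z-update.
Minimize 6*z^2 + 1*z + (1.0/2)*(-0.2643 - z + 1.2557)^2
FOC: (2*6 + 1.0)*z = -1 + 1.0*(-0.2643 + 1.2557)
z^{k+1} = -0.0007
Step 3: u-update.
u^{k+1} = 1.2557 - 0.2643 + 0.0007 = 0.992
Step 4: Primal residual = |-0.2643 + 0.0007| = 0.2637


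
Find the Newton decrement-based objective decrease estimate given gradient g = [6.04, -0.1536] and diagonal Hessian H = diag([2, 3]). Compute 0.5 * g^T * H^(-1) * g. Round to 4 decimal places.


Step 1: H is diagonal, so H^(-1) * g = [3.02, -0.0512].
Step 2: g^T H^(-1) g = sum_i g_i^2 / H_ii
  = (6.04)^2/2 + (-0.1536)^2/3
  = 18.2408 + 0.0079 = 18.2487
Step 3: Objective decrease = 0.5 * g^T H^(-1) g = 9.1243


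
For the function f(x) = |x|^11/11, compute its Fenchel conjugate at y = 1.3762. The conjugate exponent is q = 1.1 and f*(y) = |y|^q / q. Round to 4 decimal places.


The conjugate exponent q satisfies 1/p + 1/q = 1.
p = 11, so q = 11/(11 - 1) = 1.1
|y|^q = 1.3762^1.1 = 1.4209
f*(1.3762) = 1.4209 / 1.1 = 1.2917


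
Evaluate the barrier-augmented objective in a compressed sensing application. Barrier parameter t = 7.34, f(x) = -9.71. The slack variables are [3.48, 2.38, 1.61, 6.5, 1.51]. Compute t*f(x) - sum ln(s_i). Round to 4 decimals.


Step 1: Compute log-barrier.
ln values: [1.247, 0.8671, 0.4762, 1.8718, 0.4121]
phi = -(1.247 + 0.8671 + 0.4762 + 1.8718 + 0.4121) = -4.8743
Step 2: Compute augmented objective.
t*f(x) = 7.34*-9.71 = -71.2714
Total = -71.2714 - 4.8743 = -76.1457


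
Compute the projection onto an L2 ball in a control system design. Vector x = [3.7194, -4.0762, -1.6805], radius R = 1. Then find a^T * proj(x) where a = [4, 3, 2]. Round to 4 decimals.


Step 1: Compute ||x|| (intermediates to 6 decimals).
||x|| = sqrt(3.7194^2 + (-4.0762)^2 + (-1.6805)^2) = 5.768312
Step 2: Project.
Since ||x|| > R, scale = R/||x|| = 1/5.768312 = 0.173361, proj(x) = scale * x
proj(x) = [0.644799, -0.706654, -0.291333]
Step 3: Dot product.
a^T * proj(x) = 4*0.644799 + 3*(-0.706654) + 2*(-0.291333) = -0.1234


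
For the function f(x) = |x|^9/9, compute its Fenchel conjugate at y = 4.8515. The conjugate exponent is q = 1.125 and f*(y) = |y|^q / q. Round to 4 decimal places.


The conjugate exponent q satisfies 1/p + 1/q = 1.
p = 9, so q = 9/(9 - 1) = 1.125
|y|^q = 4.8515^1.125 = 5.9103
f*(4.8515) = 5.9103 / 1.125 = 5.2536


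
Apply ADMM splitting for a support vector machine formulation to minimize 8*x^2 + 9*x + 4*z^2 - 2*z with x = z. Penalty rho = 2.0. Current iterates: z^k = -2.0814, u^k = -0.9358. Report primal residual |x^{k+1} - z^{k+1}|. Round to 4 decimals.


ADMM iteration with rho = 2.0, z^k = -2.0814, u^k = -0.9358
Step 1: x-update.
Minimize 8*x^2 + 9*x + (2.0/2)*(x + 2.0814 - 0.9358)^2
FOC: (2*8 + 2.0)*x = -9 + 2.0*(-2.0814 + 0.9358)
x^{k+1} = -0.6273
Step 2: z-update.
Minimize 4*z^2 - 2*z + (2.0/2)*(-0.6273 - z - 0.9358)^2
FOC: (2*4 + 2.0)*z = 2 + 2.0*(-0.6273 - 0.9358)
z^{k+1} = -0.1126
Step 3: u-update.
u^{k+1} = -0.9358 - 0.6273 + 0.1126 = -1.4505
Step 4: Primal residual = |-0.6273 + 0.1126| = 0.5147


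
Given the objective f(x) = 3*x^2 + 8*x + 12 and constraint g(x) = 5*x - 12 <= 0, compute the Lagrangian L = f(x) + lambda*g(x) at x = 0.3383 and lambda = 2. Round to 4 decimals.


Step 1: Evaluate f(x).
f(0.3383) = 3*0.3383^2 + 8*0.3383 + 12 = 15.0497
Step 2: Evaluate g(x).
g(0.3383) = 5*0.3383 - 12 = -10.3085
Step 3: Compute Lagrangian.
L = 15.0497 + 2*-10.3085 = -5.5673


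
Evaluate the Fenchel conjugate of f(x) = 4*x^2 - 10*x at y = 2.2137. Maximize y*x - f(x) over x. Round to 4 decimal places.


f*(y) = sup_x {y*x - a*x^2 - b*x} = sup_x {(y-b)*x - a*x^2}
FOC: (y - b) - 2a*x = 0 => x* = (y - b)/(2a)
x* = (2.2137 + 10)/(2*4) = 1.5267
f*(2.2137) = (y-b)^2/(4a) = (2.2137 + 10)^2/(4*4)
= 149.1745/16 = 9.3234


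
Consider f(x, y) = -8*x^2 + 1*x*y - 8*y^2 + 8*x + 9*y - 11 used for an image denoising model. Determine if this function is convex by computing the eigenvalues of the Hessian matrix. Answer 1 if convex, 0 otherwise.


The Hessian of f(x,y) = -8*x^2 + 1*x*y - 8*y^2 + 8*x + 9*y - 11 is:
H = [[-16, 1], [1, -16]]
Trace = -16 - 16 = -32
Determinant = -16*-16 - (1)^2 = 255
Discriminant = (-32)^2 - 4*255 = 4.0
Eigenvalues: lambda_1 = -17.0, lambda_2 = -15.0
The function is not convex.

0


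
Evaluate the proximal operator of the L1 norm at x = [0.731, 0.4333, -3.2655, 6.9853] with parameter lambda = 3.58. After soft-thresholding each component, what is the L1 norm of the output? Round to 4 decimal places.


Soft-thresholding with lambda = 3.58:
prox(0.731) = sign(0.731)*max(|0.731| - 3.58, 0) = 0.0
prox(0.4333) = sign(0.4333)*max(|0.4333| - 3.58, 0) = 0.0
prox(-3.2655) = sign(-3.2655)*max(|-3.2655| - 3.58, 0) = 0.0
prox(6.9853) = sign(6.9853)*max(|6.9853| - 3.58, 0) = 3.4053
prox(x) = [0.0, 0.0, 0.0, 3.4053]
||prox(x)||_1 = 0.0 + 0.0 + 0.0 + 3.4053 = 3.4053


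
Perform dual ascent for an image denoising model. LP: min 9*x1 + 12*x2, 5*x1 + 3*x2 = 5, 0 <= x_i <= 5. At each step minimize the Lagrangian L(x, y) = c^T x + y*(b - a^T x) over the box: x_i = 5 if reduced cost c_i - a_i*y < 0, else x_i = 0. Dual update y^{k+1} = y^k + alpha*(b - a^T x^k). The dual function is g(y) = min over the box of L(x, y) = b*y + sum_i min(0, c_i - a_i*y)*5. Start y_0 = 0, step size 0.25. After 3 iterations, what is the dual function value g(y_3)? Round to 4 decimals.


Dual ascent for LP: min 9*x1 + 12*x2, 5*x1 + 3*x2 = 5, 0 <= x_i <= 5
Step 1: y^k = 0.0, reduced costs: (9.0, 12.0)
  x^k = (0.0, 0.0), subgradient = b - a^T x = 5.0
  y^{k+1} = 0.0 + 0.25*5.0 = 1.25
Step 2: y^k = 1.25, reduced costs: (2.75, 8.25)
  x^k = (0.0, 0.0), subgradient = b - a^T x = 5.0
  y^{k+1} = 1.25 + 0.25*5.0 = 2.5
Step 3: y^k = 2.5, reduced costs: (-3.5, 4.5)
  x^k = (5.0, 0.0), subgradient = b - a^T x = -20.0
  y^{k+1} = 2.5 + 0.25*-20.0 = -2.5
Dual objective at y_3 = -2.5: reduced costs (21.5, 19.5), box minimizer x = (0.0, 0.0)
g(y_3) = b*y + (c1 - a1*y)*x1 + (c2 - a2*y)*x2 = 5*(-2.5) + 21.5*0.0 + 19.5*0.0 = -12.5 + 0.0 + 0.0 = -12.5


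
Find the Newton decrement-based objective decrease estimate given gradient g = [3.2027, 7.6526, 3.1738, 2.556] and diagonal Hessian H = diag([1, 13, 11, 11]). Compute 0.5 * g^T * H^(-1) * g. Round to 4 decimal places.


Step 1: H is diagonal, so H^(-1) * g = [3.2027, 0.5887, 0.2885, 0.2324].
Step 2: g^T H^(-1) g = sum_i g_i^2 / H_ii
  = (3.2027)^2/1 + (7.6526)^2/13 + (3.1738)^2/11 + (2.556)^2/11
  = 10.2573 + 4.5048 + 0.9157 + 0.5939 = 16.2717
Step 3: Objective decrease = 0.5 * g^T H^(-1) g = 8.1359


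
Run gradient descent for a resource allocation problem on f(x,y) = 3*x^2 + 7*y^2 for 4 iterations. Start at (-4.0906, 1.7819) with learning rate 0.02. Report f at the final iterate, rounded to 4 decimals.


Gradient descent on f(x,y) = 3*x^2 + 7*y^2.
Starting point: (-4.0906, 1.7819), alpha = 0.02
Step 1: grad_x = 2*3*-4.0906 = -24.5436, grad_y = 2*7*1.7819 = 24.9466
  x_1 = -4.0906 - 0.02*-24.5436 = -3.5997
  y_1 = 1.7819 - 0.02*24.9466 = 1.283
Step 2: grad_x = 2*3*-3.5997 = -21.5984, grad_y = 2*7*1.283 = 17.9616
  x_2 = -3.5997 - 0.02*-21.5984 = -3.1678
  y_2 = 1.283 - 0.02*17.9616 = 0.9237
Step 3: grad_x = 2*3*-3.1678 = -19.0066, grad_y = 2*7*0.9237 = 12.9323
  x_3 = -3.1678 - 0.02*-19.0066 = -2.7876
  y_3 = 0.9237 - 0.02*12.9323 = 0.6651
Step 4: grad_x = 2*3*-2.7876 = -16.7258, grad_y = 2*7*0.6651 = 9.3113
  x_4 = -2.7876 - 0.02*-16.7258 = -2.4531
  y_4 = 0.6651 - 0.02*9.3113 = 0.4789
f(-2.4531, 0.4789) = 3*(-2.4531)^2 + 7*0.4789^2 = 19.6585


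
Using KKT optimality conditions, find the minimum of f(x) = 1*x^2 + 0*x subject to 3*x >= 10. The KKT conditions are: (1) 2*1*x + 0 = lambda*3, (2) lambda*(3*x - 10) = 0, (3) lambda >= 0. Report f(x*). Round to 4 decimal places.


Step 1: Try lambda = 0 (constraint inactive).
x_unc = 0/(2*1) = 0.0
Check: 3*0.0 = 0.0 < 10 -- violated!
Step 2: Constraint must be active: 3*x = 10
x* = 10/3 = 3.3333 (rounded; the exact value 10/3 is used below)
lambda = (2*1*(10/3) + 0)/3 = 2.2222
Step 3: Compute optimal value.
f(x*) = 1*(10/3)^2 + 0*(10/3) = 11.1111


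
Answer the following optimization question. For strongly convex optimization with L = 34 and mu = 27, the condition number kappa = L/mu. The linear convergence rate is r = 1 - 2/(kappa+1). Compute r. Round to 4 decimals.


Step 1: Compute the condition number.
kappa = L/mu = 34/27 = 1.2593
Step 2: Compute the convergence rate.
r = 1 - 2/(kappa + 1) = 1 - 2*mu/(L + mu) = (L - mu)/(L + mu) = 7/61 = 0.1148


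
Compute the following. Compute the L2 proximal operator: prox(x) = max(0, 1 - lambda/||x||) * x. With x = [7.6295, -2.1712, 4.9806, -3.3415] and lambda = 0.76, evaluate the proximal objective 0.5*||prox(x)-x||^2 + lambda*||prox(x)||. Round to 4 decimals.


Step 1: Compute ||x||.
||x|| = 9.9446
Step 2: Compute scaling factor.
scale = max(0, 1 - 0.76/9.9446) = 0.9236
Step 3: prox(x) = [7.0464, -2.0053, 4.6, -3.0861]
||prox(x)|| = 9.1846
Step 4: Proximal objective.
0.5*||prox-x||^2 = 0.2888
lambda*||prox|| = 6.9803
Total = 7.2691


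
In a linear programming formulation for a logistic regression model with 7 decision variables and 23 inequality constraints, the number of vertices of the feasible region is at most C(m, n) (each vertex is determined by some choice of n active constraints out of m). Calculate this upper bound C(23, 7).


Each vertex corresponds to some choice of n active constraints out of m, so the number of vertices is at most C(m, n) = m! / (n!(m-n)!).
m = 23, n = 7
Numerator: 23 * 22 * 21 * 20 * 19 * 18 * 17
Denominator: 7! = 5040
C(23, 7) = 245157


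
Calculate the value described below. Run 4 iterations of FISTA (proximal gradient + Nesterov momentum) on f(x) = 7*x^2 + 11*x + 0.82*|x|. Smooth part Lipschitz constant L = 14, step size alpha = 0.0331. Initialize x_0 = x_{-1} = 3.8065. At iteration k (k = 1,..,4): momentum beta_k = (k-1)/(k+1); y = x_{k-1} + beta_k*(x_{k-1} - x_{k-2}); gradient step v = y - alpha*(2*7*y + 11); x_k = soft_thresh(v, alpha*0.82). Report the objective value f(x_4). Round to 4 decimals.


FISTA on f(x) = 7*x^2 + 11*x + 0.82*|x|
L = 14, alpha = 0.0331
Iteration 1: beta = 0.0, y = 3.8065 + 0.0*(3.8065 - 3.8065) = 3.8065
  grad(y) = 64.291, v = y - alpha*grad = 1.6785
  prox(v) = soft_thresh(1.6785, 0.0271) = 1.6513
Iteration 2: beta = 0.3333, y = 1.6513 + 0.3333*(1.6513 - 3.8065) = 0.9329
  grad(y) = 24.0611, v = y - alpha*grad = 0.1365
  prox(v) = soft_thresh(0.1365, 0.0271) = 0.1094
Iteration 3: beta = 0.5, y = 0.1094 + 0.5*(0.1094 - 1.6513) = -0.6616
  grad(y) = 1.7375, v = y - alpha*grad = -0.7191
  prox(v) = soft_thresh(-0.7191, 0.0271) = -0.692
Iteration 4: beta = 0.6, y = -0.692 + 0.6*(-0.692 - 0.1094) = -1.1728
  grad(y) = -5.419, v = y - alpha*grad = -0.9934
  prox(v) = soft_thresh(-0.9934, 0.0271) = -0.9663
f(x_4) = 7*(-0.9663)^2 + 11*(-0.9663) + 0.82*|-0.9663| = -3.3009


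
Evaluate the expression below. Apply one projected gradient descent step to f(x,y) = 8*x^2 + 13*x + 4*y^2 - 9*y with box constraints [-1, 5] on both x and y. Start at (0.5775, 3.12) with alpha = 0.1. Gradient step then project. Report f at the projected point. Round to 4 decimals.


Step 1: Compute gradient at (0.5775, 3.12).
grad_x = 2*8*0.5775 + 13 = 22.24
grad_y = 2*4*3.12 - 9 = 15.96
Step 2: Gradient step.
x_raw = 0.5775 - 0.1*22.24 = -1.6465
y_raw = 3.12 - 0.1*15.96 = 1.524
Step 3: Project onto [-1, 5].
x_proj = clip(-1.6465) = -1.0
y_proj = clip(1.524) = 1.524
Step 4: Evaluate f.
f(-1.0, 1.524) = -9.4257


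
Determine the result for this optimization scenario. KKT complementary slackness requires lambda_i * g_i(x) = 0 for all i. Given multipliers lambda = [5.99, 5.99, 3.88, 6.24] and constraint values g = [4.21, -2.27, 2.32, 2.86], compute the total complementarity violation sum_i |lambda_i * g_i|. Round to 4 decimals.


KKT complementary slackness check:
lambda_1 * g_1 = 5.99 * 4.21 = 25.2179
lambda_2 * g_2 = 5.99 * -2.27 = -13.5973
lambda_3 * g_3 = 3.88 * 2.32 = 9.0016
lambda_4 * g_4 = 6.24 * 2.86 = 17.8464
Total violation = 25.2179 + 13.5973 + 9.0016 + 17.8464 = 65.6632


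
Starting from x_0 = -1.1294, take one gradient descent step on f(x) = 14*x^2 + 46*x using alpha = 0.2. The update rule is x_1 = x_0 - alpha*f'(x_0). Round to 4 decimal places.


We compute the gradient at x_0 and apply the update.
f'(x) = 28*x + 46
f'(-1.1294) = 28*-1.1294 + 46 = 14.3768
x_1 = -1.1294 - 0.2*14.3768 = -4.0048


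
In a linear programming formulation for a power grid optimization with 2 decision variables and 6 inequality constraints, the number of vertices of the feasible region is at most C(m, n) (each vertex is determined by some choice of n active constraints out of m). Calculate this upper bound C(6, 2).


Each vertex corresponds to some choice of n active constraints out of m, so the number of vertices is at most C(m, n) = m! / (n!(m-n)!).
m = 6, n = 2
Numerator: 6 * 5
Denominator: 2! = 2
C(6, 2) = 15


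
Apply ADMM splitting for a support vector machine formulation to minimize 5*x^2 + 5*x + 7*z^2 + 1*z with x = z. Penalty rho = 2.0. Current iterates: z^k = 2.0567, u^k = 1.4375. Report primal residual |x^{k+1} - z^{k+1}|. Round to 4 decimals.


ADMM iteration with rho = 2.0, z^k = 2.0567, u^k = 1.4375
Step 1: x-update.
Minimize 5*x^2 + 5*x + (2.0/2)*(x - 2.0567 + 1.4375)^2
FOC: (2*5 + 2.0)*x = -5 + 2.0*(2.0567 - 1.4375)
x^{k+1} = -0.3135
Step 2: z-update.
Minimize 7*z^2 + 1*z + (2.0/2)*(-0.3135 - z + 1.4375)^2
FOC: (2*7 + 2.0)*z = -1 + 2.0*(-0.3135 + 1.4375)
z^{k+1} = 0.078
Step 3: u-update.
u^{k+1} = 1.4375 - 0.3135 - 0.078 = 1.046
Step 4: Primal residual = |-0.3135 - 0.078| = 0.3915


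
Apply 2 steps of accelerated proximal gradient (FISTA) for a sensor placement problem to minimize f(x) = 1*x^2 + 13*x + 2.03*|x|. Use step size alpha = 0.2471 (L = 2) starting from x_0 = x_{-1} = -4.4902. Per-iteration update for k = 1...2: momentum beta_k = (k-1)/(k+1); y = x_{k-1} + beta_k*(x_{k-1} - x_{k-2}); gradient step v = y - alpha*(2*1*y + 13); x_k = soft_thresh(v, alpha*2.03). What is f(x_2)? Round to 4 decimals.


FISTA on f(x) = 1*x^2 + 13*x + 2.03*|x|
L = 2, alpha = 0.2471
Iteration 1: beta = 0.0, y = -4.4902 + 0.0*(-4.4902 + 4.4902) = -4.4902
  grad(y) = 4.0196, v = y - alpha*grad = -5.4834
  prox(v) = soft_thresh(-5.4834, 0.5016) = -4.9818
Iteration 2: beta = 0.3333, y = -4.9818 + 0.3333*(-4.9818 + 4.4902) = -5.1457
  grad(y) = 2.7086, v = y - alpha*grad = -5.815
  prox(v) = soft_thresh(-5.815, 0.5016) = -5.3134
f(x_2) = 1*(-5.3134)^2 + 13*(-5.3134) + 2.03*|-5.3134| = -30.0558


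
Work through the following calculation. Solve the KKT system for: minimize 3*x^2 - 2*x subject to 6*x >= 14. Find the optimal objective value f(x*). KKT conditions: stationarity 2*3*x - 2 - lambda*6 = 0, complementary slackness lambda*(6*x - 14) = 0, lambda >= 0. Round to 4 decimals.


Step 1: Try lambda = 0 (constraint inactive).
x_unc = 2/(2*3) = 0.3333
Check: 6*0.3333 = 1.9998 < 14 -- violated!
Step 2: Constraint must be active: 6*x = 14
x* = 14/6 = 7/3 = 2.3333 (rounded; the exact value 7/3 is used below)
lambda = (2*3*(7/3) - 2)/6 = 2.0
Step 3: Compute optimal value.
f(x*) = 3*(7/3)^2 - 2*(7/3) = 11.6667


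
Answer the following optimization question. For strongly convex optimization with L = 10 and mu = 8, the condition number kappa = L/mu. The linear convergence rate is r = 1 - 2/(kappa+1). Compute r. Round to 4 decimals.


Step 1: Compute the condition number.
kappa = L/mu = 10/8 = 1.25
Step 2: Compute the convergence rate.
r = 1 - 2/(kappa + 1) = 1 - 2*mu/(L + mu) = (L - mu)/(L + mu) = 2/18 = 0.1111


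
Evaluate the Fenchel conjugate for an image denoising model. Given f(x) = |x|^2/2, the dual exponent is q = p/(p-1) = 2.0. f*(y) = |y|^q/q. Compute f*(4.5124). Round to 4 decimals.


The conjugate exponent q satisfies 1/p + 1/q = 1.
p = 2, so q = 2/(2 - 1) = 2.0
|y|^q = 4.5124^2.0 = 20.3618
f*(4.5124) = 20.3618 / 2.0 = 10.1809


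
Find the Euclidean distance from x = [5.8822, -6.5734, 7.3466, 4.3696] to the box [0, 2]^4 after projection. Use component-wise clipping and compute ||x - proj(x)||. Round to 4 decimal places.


Project each component onto [0, 2].
clip(5.8822) = 2.0, clip(-6.5734) = 0.0, clip(7.3466) = 2.0, clip(4.3696) = 2.0
Projection = [2.0, 0.0, 2.0, 2.0]
Squared diffs: [15.0715, 43.2096, 28.5861, 5.615]
Distance = sqrt(92.4822) = 9.6168


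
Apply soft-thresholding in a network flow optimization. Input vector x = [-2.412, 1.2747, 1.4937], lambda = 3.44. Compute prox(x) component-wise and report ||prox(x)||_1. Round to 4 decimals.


Soft-thresholding with lambda = 3.44:
prox(-2.412) = sign(-2.412)*max(|-2.412| - 3.44, 0) = 0.0
prox(1.2747) = sign(1.2747)*max(|1.2747| - 3.44, 0) = 0.0
prox(1.4937) = sign(1.4937)*max(|1.4937| - 3.44, 0) = 0.0
prox(x) = [0.0, 0.0, 0.0]
||prox(x)||_1 = 0.0 + 0.0 + 0.0 = 0.0
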